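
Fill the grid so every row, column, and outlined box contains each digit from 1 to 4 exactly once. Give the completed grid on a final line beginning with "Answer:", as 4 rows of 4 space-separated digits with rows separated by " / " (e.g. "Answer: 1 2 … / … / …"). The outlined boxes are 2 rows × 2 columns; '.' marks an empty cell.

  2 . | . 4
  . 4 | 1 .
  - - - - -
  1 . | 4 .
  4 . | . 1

Step 1. [r4c3∈{2,3}] in col 3, 2 fits only at r4c3 ⇒ r4c3=2.
Step 2. [r1c3∈{3}] only 3 remains possible at r1c3, so r1c3=3.
Step 3. [r3c4∈{3}] r3c4 is down to just 3, so r3c4=3.
Step 4. [r1c2∈{1}] only 1 remains possible at r1c2, so r1c2=1.
Step 5. [r4c2∈{3}] only 3 remains possible at r4c2 ⇒ r4c2=3.
Step 6. [r2c1∈{3}] nothing but 3 survives at r2c1 ⇒ r2c1=3.
Step 7. [r2c4∈{2}] r2c4 has the single candidate 2, so r2c4=2.
Step 8. [r3c2∈{2}] r3c2 has the single candidate 2, so r3c2=2.

Answer: 2 1 3 4 / 3 4 1 2 / 1 2 4 3 / 4 3 2 1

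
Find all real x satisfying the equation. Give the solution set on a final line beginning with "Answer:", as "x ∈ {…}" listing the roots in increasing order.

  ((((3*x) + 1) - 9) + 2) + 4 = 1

Step 1. [((((3*x) + 1) - 9) + 2) + 4 = 1] peel the +4: subtract 4 from each side ⇒ sub: (((3*x) + 1) - 9) + 2 = -3.
Step 2. [(((3*x) + 1) - 9) + 2 = -3] the outer +2 inverts by subtracting 2, so sub: ((3*x) + 1) - 9 = -5.
Step 3. [((3*x) + 1) - 9 = -5] the outer -9 inverts by adding 9. So sub: (3*x) + 1 = 4.
Step 4. [(3*x) + 1 = 4] the outer +1 inverts by subtracting 1, so sub: 3*x = 3.
Step 5. [3*x = 3] leading coefficient 3: divide by 3. So div: x = 1.

Answer: x ∈ {1}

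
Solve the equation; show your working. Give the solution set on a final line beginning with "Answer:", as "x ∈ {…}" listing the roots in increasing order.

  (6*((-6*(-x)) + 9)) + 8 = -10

Step 1. [(6*((-6*(-x)) + 9)) + 8 = -10] peel the +8: subtract 8 from each side ⇒ sub: 6*((-6*(-x)) + 9) = -18.
Step 2. [6*((-6*(-x)) + 9) = -18] LHS = 6·(…); ÷6 both sides, so div: (-6*(-x)) + 9 = -3.
Step 3. [(-6*(-x)) + 9 = -3] 9 comes off first (subtract 9). So sub: -6*(-x) = -12.
Step 4. [-6*(-x) = -12] divide by the outer -6 ⇒ div: -x = 2.
Step 5. [-x = 2] LHS negated; negate both sides, so neg: x = -2.

Answer: x ∈ {-2}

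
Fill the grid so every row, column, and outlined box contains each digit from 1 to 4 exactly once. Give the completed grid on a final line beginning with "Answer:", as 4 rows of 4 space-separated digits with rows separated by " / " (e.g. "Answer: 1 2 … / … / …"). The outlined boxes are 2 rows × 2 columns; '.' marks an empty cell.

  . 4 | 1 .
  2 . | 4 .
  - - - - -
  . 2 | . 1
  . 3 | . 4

Step 1. [r1c4∈{2,3}] row 1 places 2 nowhere but r1c4 ⇒ r1c4=2.
Step 2. [r2c4∈{3}] only 3 remains possible at r2c4 ⇒ r2c4=3.
Step 3. [r2c2∈{1}] nothing but 1 survives at r2c2. So r2c2=1.
Step 4. [r1c1∈{3}] r1c1's peers cover all but 3, so r1c1=3.
Step 5. [r4c3∈{2}] r4c3 has the single candidate 2. So r4c3=2.
Step 6. [r3c1∈{4}] r3c1 is down to just 4 ⇒ r3c1=4.
Step 7. [r3c3∈{3}] r3c3 has the single candidate 3. So r3c3=3.
Step 8. [r4c1∈{1}] r4c1 is down to just 1. So r4c1=1.

Answer: 3 4 1 2 / 2 1 4 3 / 4 2 3 1 / 1 3 2 4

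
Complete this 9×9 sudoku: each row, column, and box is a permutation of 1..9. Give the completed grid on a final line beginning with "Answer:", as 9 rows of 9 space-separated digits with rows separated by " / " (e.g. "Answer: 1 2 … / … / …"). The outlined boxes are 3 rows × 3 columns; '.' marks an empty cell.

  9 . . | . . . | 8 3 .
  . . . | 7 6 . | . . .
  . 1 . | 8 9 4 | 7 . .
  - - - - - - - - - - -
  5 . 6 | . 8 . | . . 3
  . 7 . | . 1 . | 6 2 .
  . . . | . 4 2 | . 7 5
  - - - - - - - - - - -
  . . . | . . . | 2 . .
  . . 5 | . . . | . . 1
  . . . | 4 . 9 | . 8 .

Step 1. [r2c6∈{1,3,5}] 3 has one home in box 2: r2c6, so r2c6=3.
Step 2. [r4c2∈{2,4,9}] across row 4, 2 lands solely at r4c2, so r4c2=2.
Step 3. [r5c9∈{4,8,9}] across col 9, 8 lands solely at r5c9 ⇒ r5c9=8.
Step 4. [r1c3∈{2,4,7}] across row 1, 7 lands solely at r1c3 ⇒ r1c3=7.
Step 5. [r4c4∈{9}] r4c4's peers cover all but 9 ⇒ r4c4=9.
Step 6. [r6c7∈{1,9}] r6c7 is the only open cell in box 6 admitting 9, so r6c7=9.
Step 7. [r3c8∈{5,6}] row 3 places 5 nowhere but r3c8, so r3c8=5.
Step 8. [r6c4∈{3,6}] r6c4 is the only open cell in row 6 admitting 6. So r6c4=6.
Step 9. [r5c4∈{3,5}] across box 5, 3 lands solely at r5c4, so r5c4=3.
Step 10. [r5c1∈{4}] nothing but 4 survives at r5c1, so r5c1=4.
Step 11. [r8c4∈{2}] only 2 remains possible at r8c4, so r8c4=2.
Step 12. [r2c2∈{4,5,8}] row 2 places 5 nowhere but r2c2 ⇒ r2c2=5.
Step 13. [r4c6∈{7}] r4c6 has the single candidate 7, so r4c6=7.
Step 14. [r9c7∈{3,5}] 5 has one home in col 7: r9c7, so r9c7=5.
Step 15. [r8c7∈{3,4}] 3 has one home in col 7: r8c7, so r8c7=3.
Step 16. [r8c5∈{7}] r8c5's peers cover all but 7, so r8c5=7.
Step 17. [r9c5∈{3}] r9c5's peers cover all but 3 ⇒ r9c5=3.
Step 18. [r9c2∈{6}] only 6 remains possible at r9c2. So r9c2=6.
Step 19. [r8c1∈{8}] r8c1 has the single candidate 8 ⇒ r8c1=8.
Step 20. [r2c1∈{2}] r2c1 has the single candidate 2. So r2c1=2.
Step 21. [r1c9∈{2,4,6}] row 1 places 6 nowhere but r1c9 ⇒ r1c9=6.
Step 22. [r7c6∈{1,5,6,8}] across row 7, 8 lands solely at r7c6. So r7c6=8.
Step 23. [r7c4∈{1,5}] 1 has one home in box 8: r7c4, so r7c4=1.
Step 24. [r1c2∈{4}] nothing but 4 survives at r1c2. So r1c2=4.
Step 25. [r8c8∈{4,6,9}] in row 8, 4 fits only at r8c8, so r8c8=4.
Step 26. [r3c3∈{3}] only 3 remains possible at r3c3 ⇒ r3c3=3.
Step 27. [r4c8∈{1}] r4c8 is down to just 1, so r4c8=1.
Step 28. [r1c4∈{5}] only 5 remains possible at r1c4 ⇒ r1c4=5.
Step 29. [r2c8∈{9}] r2c8's peers cover all but 9 ⇒ r2c8=9.
Step 30. [r7c9∈{7,9}] across col 9, 9 lands solely at r7c9 ⇒ r7c9=9.
Step 31. [r6c2∈{3,8}] in col 2, 8 fits only at r6c2 ⇒ r6c2=8.
Step 32. [r6c1∈{1,3}] r6c1 is the only open cell in row 6 admitting 3. So r6c1=3.
Step 33. [r9c1∈{1,7}] col 1 places 1 nowhere but r9c1 ⇒ r9c1=1.
Step 34. [r2c9∈{4}] r2c9's peers cover all but 4 ⇒ r2c9=4.
Step 35. [r1c6∈{1}] r1c6 is down to just 1. So r1c6=1.
Step 36. [r7c3∈{4}] r7c3 is down to just 4, so r7c3=4.
Step 37. [r5c6∈{5}] only 5 remains possible at r5c6. So r5c6=5.
Step 38. [r7c1∈{7}] r7c1's peers cover all but 7. So r7c1=7.
Step 39. [r3c1∈{6}] r3c1's peers cover all but 6 ⇒ r3c1=6.
Step 40. [r8c6∈{6}] only 6 remains possible at r8c6 ⇒ r8c6=6.
Step 41. [r8c2∈{9}] r8c2 has the single candidate 9, so r8c2=9.
Step 42. [r4c7∈{4}] r4c7 has the single candidate 4. So r4c7=4.
Step 43. [r6c3∈{1}] r6c3 is down to just 1 ⇒ r6c3=1.
Step 44. [r2c3∈{8}] r2c3's peers cover all but 8. So r2c3=8.
Step 45. [r9c3∈{2}] r9c3 is down to just 2 ⇒ r9c3=2.
Step 46. [r7c2∈{3}] r7c2 is down to just 3, so r7c2=3.
Step 47. [r5c3∈{9}] r5c3 is down to just 9. So r5c3=9.
Step 48. [r3c9∈{2}] nothing but 2 survives at r3c9, so r3c9=2.
Step 49. [r7c8∈{6}] only 6 remains possible at r7c8. So r7c8=6.
Step 50. [r1c5∈{2}] r1c5 is down to just 2 ⇒ r1c5=2.
Step 51. [r2c7∈{1}] nothing but 1 survives at r2c7 ⇒ r2c7=1.
Step 52. [r7c5∈{5}] r7c5's peers cover all but 5, so r7c5=5.
Step 53. [r9c9∈{7}] nothing but 7 survives at r9c9, so r9c9=7.

Answer: 9 4 7 5 2 1 8 3 6 / 2 5 8 7 6 3 1 9 4 / 6 1 3 8 9 4 7 5 2 / 5 2 6 9 8 7 4 1 3 / 4 7 9 3 1 5 6 2 8 / 3 8 1 6 4 2 9 7 5 / 7 3 4 1 5 8 2 6 9 / 8 9 5 2 7 6 3 4 1 / 1 6 2 4 3 9 5 8 7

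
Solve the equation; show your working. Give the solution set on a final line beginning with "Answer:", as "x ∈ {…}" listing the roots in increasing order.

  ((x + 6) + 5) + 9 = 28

Step 1. [((x + 6) + 5) + 9 = 28] +9 is outermost — subtract 9 both sides ⇒ sub: (x + 6) + 5 = 19.
Step 2. [(x + 6) + 5 = 19] +5 is outermost — subtract 5 both sides. So sub: x + 6 = 14.
Step 3. [x + 6 = 14] +6 is outermost — subtract 6 both sides. So sub: x = 8.

Answer: x ∈ {8}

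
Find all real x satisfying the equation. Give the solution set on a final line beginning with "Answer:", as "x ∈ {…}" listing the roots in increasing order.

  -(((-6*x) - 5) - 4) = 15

Step 1. [-(((-6*x) - 5) - 4) = 15] flip signs both sides ⇒ neg: ((-6*x) - 5) - 4 = -15.
Step 2. [((-6*x) - 5) - 4 = -15] add 4: x sits inside (… - 4), so sub: (-6*x) - 5 = -11.
Step 3. [(-6*x) - 5 = -11] peel the -5: add 5 from each side, so sub: -6*x = -6.
Step 4. [-6*x = -6] leading coefficient -6: divide by -6 ⇒ div: x = 1.

Answer: x ∈ {1}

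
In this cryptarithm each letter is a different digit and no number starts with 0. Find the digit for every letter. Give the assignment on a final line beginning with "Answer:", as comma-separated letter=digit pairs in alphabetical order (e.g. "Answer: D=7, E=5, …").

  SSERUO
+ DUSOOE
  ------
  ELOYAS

Step 1. [col 1: O + E ≡ S (mod 10)] no forcing yet in column 1 (carry-in 0); E=5 is free and consistent — try it. So E=5.
Step 2. [col 1: O + E ≡ S (mod 10)] O=7 is one option consistent with column 1 (O + E ≡ S (mod 10), carry-in 0) — take it, so O=7.
Step 3. [col 1: O + E ≡ S (mod 10)] from column 1 (O=7, E=5, carry-in 0, digits 5,7 already taken and all letters distinct): S must equal 2, so S=2.
Step 4. [col 2: U + O ≡ A (mod 10)] U=6 is one option consistent with column 2 (U + O ≡ A (mod 10), carry-in 1) — take it, so U=6.
Step 5. [col 2: U + O ≡ A (mod 10)] column 2 reads U+O+carry(1)=A with U=6, O=7; with digits 2,5,6,7 already taken and all letters distinct, the only value for A is 4. So A=4.
Step 6. [col 3: R + O ≡ Y (mod 10)] no forcing yet in column 3 (carry-in 1); R=1 is free and consistent — try it ⇒ R=1.
Step 7. [col 3: R + O ≡ Y (mod 10)] from column 3 (R=1, O=7, carry-in 1, digits 1,2,4,5,6,7 already taken and all letters distinct): Y must equal 9. So Y=9.
Step 8. [col 5: S + U ≡ L (mod 10)] column 5: given S=2, U=6, carry-in 0, and digits 1,2,4,5,6,7,9 already taken and all letters distinct, S+U≡L (mod 10) forces L=8. So L=8.
Step 9. [col 6: S + D ≡ E (mod 10)] column 6 reads S+D+carry(0)=E with S=2, E=5; with digits 1,2,4,5,6,7,8,9 already taken and all letters distinct, the only value for D is 3. So D=3.

Answer: A=4, D=3, E=5, L=8, O=7, R=1, S=2, U=6, Y=9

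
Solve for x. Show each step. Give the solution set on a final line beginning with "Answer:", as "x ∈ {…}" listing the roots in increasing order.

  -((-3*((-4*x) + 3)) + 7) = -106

Step 1. [-((-3*((-4*x) + 3)) + 7) = -106] leading − — multiply by −1 ⇒ neg: (-3*((-4*x) + 3)) + 7 = 106.
Step 2. [(-3*((-4*x) + 3)) + 7 = 106] the outer +7 inverts by subtracting 7 ⇒ sub: -3*((-4*x) + 3) = 99.
Step 3. [-3*((-4*x) + 3) = 99] LHS = -3·(…); ÷-3 both sides. So div: (-4*x) + 3 = -33.
Step 4. [(-4*x) + 3 = -33] 3 comes off first (subtract 3) ⇒ sub: -4*x = -36.
Step 5. [-4*x = -36] divide by the outer -4, so div: x = 9.

Answer: x ∈ {9}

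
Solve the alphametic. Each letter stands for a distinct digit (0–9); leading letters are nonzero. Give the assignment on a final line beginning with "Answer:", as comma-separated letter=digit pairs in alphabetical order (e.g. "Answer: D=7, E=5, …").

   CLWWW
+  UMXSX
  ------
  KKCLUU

Step 1. [col 1: W + X ≡ U (mod 10)] several values work for U in column 1 (W + X ≡ U (mod 10), carry-in 0); try U=2, so U=2.
Step 2. [K] the sum has 6 digits but both addends have 5; that extra leading digit K is the final carry, namely 1 ⇒ K=1.
Step 3. [col 1: W + X ≡ U (mod 10)] W=4 is one option consistent with column 1 (W + X ≡ U (mod 10), carry-in 0) — take it. So W=4.
Step 4. [col 1: W + X ≡ U (mod 10)] in column 1 we have W+X≡U with carry-in 0; given W=4, U=2 and digits 1,2,4 already taken and all letters distinct, that pins X to 8 ⇒ X=8.
Step 5. [col 2: W + S ≡ U (mod 10)] column 2 reads W+S+carry(1)=U with W=4, U=2; with digits 1,2,4,8 already taken and all letters distinct, the only value for S is 7, so S=7.
Step 6. [col 3: W + X ≡ L (mod 10)] column 3 reads W+X+carry(1)=L with W=4, X=8; with digits 1,2,4,7,8 already taken and all letters distinct, the only value for L is 3. So L=3.
Step 7. [col 4: L + M ≡ C (mod 10)] several values work for M in column 4 (L + M ≡ C (mod 10), carry-in 1); try M=5. So M=5.
Step 8. [col 4: L + M ≡ C (mod 10)] column 4 reads L+M+carry(1)=C with L=3, M=5; with digits 1,2,3,4,5,7,8 already taken and all letters distinct, the only value for C is 9, so C=9.

Answer: C=9, K=1, L=3, M=5, S=7, U=2, W=4, X=8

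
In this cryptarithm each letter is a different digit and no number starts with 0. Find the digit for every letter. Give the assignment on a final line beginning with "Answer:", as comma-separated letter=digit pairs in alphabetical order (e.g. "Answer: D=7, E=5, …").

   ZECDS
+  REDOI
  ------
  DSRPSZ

Step 1. [D] the sum has 6 digits but both addends have 5; that extra leading digit D is the final carry, namely 1 ⇒ D=1.
Step 2. [col 1: S + I ≡ Z (mod 10)] several values work for Z in column 1 (S + I ≡ Z (mod 10), carry-in 0); try Z=6. So Z=6.
Step 3. [col 1: S + I ≡ Z (mod 10)] several values work for I in column 1 (S + I ≡ Z (mod 10), carry-in 0); try I=2, so I=2.
Step 4. [col 1: S + I ≡ Z (mod 10)] from column 1 (I=2, Z=6, carry-in 0, digits 1,2,6 already taken and all letters distinct): S must equal 4. So S=4.
Step 5. [col 2: D + O ≡ S (mod 10)] column 2 reads D+O+carry(0)=S with D=1, S=4; with digits 1,2,4,6 already taken and all letters distinct, the only value for O is 3, so O=3.
Step 6. [col 3: C + D ≡ P (mod 10)] column 3 (C + D ≡ P (mod 10), carry-in 0) doesn't pin C yet; pick C=9 and continue ⇒ C=9.
Step 7. [col 3: C + D ≡ P (mod 10)] column 3 reads C+D+carry(0)=P with C=9, D=1; with digits 1,2,3,4,6,9 already taken and all letters distinct, the only value for P is 0. So P=0.
Step 8. [col 4: E + E ≡ R (mod 10)] column 4 (E + E ≡ R (mod 10), carry-in 1) doesn't pin E yet; pick E=8 and continue. So E=8.
Step 9. [col 4: E + E ≡ R (mod 10)] column 4 reads E+E+carry(1)=R with E=8; with digits 0,1,2,3,4,6,8,9 already taken and all letters distinct, the only value for R is 7, so R=7.

Answer: C=9, D=1, E=8, I=2, O=3, P=0, R=7, S=4, Z=6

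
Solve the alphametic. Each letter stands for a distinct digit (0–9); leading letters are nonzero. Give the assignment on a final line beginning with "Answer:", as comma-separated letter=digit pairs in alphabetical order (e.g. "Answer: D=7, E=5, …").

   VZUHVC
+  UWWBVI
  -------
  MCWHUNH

Step 1. [col 1: C + I ≡ H (mod 10)] several values work for I in column 1 (C + I ≡ H (mod 10), carry-in 0); try I=8, so I=8.
Step 2. [M] the sum has 7 digits but both addends have 6; that extra leading digit M is the final carry, namely 1, so M=1.
Step 3. [col 1: C + I ≡ H (mod 10)] column 1 (C + I ≡ H (mod 10), carry-in 0) doesn't pin H yet; pick H=0 and continue. So H=0.
Step 4. [col 1: C + I ≡ H (mod 10)] in column 1 we have C+I≡H with carry-in 0; given I=8, H=0 and digits 0,1,8 already taken and all letters distinct, that pins C to 2 ⇒ C=2.
Step 5. [col 2: V + V ≡ N (mod 10)] column 2 (V + V ≡ N (mod 10), carry-in 1) doesn't pin V yet; pick V=7 and continue, so V=7.
Step 6. [col 2: V + V ≡ N (mod 10)] from column 2 (V=7, carry-in 1, digits 0,1,2,7,8 already taken and all letters distinct): N must equal 5. So N=5.
Step 7. [col 3: H + B ≡ U (mod 10)] in column 3 we have H+B≡U with carry-in 1; given H=0 and digits 0,1,2,5,7,8 already taken and all letters distinct, that pins U to 4. So U=4.
Step 8. [col 3: H + B ≡ U (mod 10)] column 3: given H=0, U=4, carry-in 1, and digits 0,1,2,4,5,7,8 already taken and all letters distinct, H+B≡U (mod 10) forces B=3 ⇒ B=3.
Step 9. [col 4: U + W ≡ H (mod 10)] column 4: given U=4, H=0, carry-in 0, and digits 0,1,2,3,4,5,7,8 already taken and all letters distinct, U+W≡H (mod 10) forces W=6. So W=6.
Step 10. [col 5: Z + W ≡ W (mod 10)] column 5 reads Z+W+carry(1)=W with W=6; with digits 0,1,2,3,4,5,6,7,8 already taken and all letters distinct, the only value for Z is 9. So Z=9.

Answer: B=3, C=2, H=0, I=8, M=1, N=5, U=4, V=7, W=6, Z=9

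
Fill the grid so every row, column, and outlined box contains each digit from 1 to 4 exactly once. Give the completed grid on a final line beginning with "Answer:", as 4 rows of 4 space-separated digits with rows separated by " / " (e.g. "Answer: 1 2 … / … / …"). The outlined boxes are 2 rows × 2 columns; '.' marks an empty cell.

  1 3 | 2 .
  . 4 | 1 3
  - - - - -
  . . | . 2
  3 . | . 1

Step 1. [r3c1∈{4}] r3c1 has the single candidate 4 ⇒ r3c1=4.
Step 2. [r3c3∈{3}] only 3 remains possible at r3c3, so r3c3=3.
Step 3. [r3c2∈{1}] nothing but 1 survives at r3c2. So r3c2=1.
Step 4. [r4c2∈{2}] only 2 remains possible at r4c2, so r4c2=2.
Step 5. [r1c4∈{4}] r1c4 has the single candidate 4. So r1c4=4.
Step 6. [r4c3∈{4}] r4c3's peers cover all but 4, so r4c3=4.
Step 7. [r2c1∈{2}] r2c1's peers cover all but 2. So r2c1=2.

Answer: 1 3 2 4 / 2 4 1 3 / 4 1 3 2 / 3 2 4 1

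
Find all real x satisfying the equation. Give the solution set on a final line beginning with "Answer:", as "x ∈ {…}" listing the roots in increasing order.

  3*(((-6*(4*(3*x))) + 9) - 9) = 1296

Step 1. [3*(((-6*(4*(3*x))) + 9) - 9) = 1296] 3 out front; divide by 3 ⇒ div: ((-6*(4*(3*x))) + 9) - 9 = 432.
Step 2. [((-6*(4*(3*x))) + 9) - 9 = 432] peel the -9: add 9 from each side, so sub: (-6*(4*(3*x))) + 9 = 441.
Step 3. [(-6*(4*(3*x))) + 9 = 441] +9 is outermost — subtract 9 both sides ⇒ sub: -6*(4*(3*x)) = 432.
Step 4. [-6*(4*(3*x)) = 432] leading coefficient -6: divide by -6. So div: 4*(3*x) = -72.
Step 5. [4*(3*x) = -72] LHS = 4·(…); ÷4 both sides, so div: 3*x = -18.
Step 6. [3*x = -18] 3·(inner) — divide through by 3. So div: x = -6.

Answer: x ∈ {-6}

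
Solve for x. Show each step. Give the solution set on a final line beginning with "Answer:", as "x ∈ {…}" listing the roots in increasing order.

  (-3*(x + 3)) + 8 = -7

Step 1. [(-3*(x + 3)) + 8 = -7] the outer +8 inverts by subtracting 8, so sub: -3*(x + 3) = -15.
Step 2. [-3*(x + 3) = -15] -3 out front; divide by -3. So div: x + 3 = 5.
Step 3. [x + 3 = 5] +3 is outermost — subtract 3 both sides ⇒ sub: x = 2.

Answer: x ∈ {2}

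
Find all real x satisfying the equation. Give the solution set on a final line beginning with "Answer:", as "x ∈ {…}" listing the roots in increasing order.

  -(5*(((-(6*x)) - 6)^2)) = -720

Step 1. [-(5*(((-(6*x)) - 6)^2)) = -720] LHS negated; negate both sides. So neg: 5*(((-(6*x)) - 6)^2) = 720.
Step 2. [5*(((-(6*x)) - 6)^2) = 720] leading coefficient 5: divide by 5 ⇒ div: ((-(6*x)) - 6)^2 = 144.
Step 3. [((-(6*x)) - 6)^2 = 144] LHS squared, RHS 144 ≥ 0: apply √ (±), so sqrt: (-(6*x)) - 6 = 12 or -12.
Step 4. [(-(6*x)) - 6 = 12 or -12] add 6: x sits inside (… - 6), so sub: -(6*x) = 18 or -6.
Step 5. [-(6*x) = 18 or -6] flip signs both sides ⇒ neg: 6*x = -18 or 6.
Step 6. [6*x = -18 or 6] LHS = 6·(…); ÷6 both sides, so div: x = -3 or 1.

Answer: x ∈ {-3, 1}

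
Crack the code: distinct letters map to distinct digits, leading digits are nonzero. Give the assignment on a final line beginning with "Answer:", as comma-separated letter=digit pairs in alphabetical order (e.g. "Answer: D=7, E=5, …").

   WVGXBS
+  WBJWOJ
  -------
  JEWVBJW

Step 1. [col 1: S + J ≡ W (mod 10)] no forcing yet in column 1 (carry-in 0); S=5 is free and consistent — try it, so S=5.
Step 2. [col 1: S + J ≡ W (mod 10)] J=1 is one option consistent with column 1 (S + J ≡ W (mod 10), carry-in 0) — take it, so J=1.
Step 3. [col 1: S + J ≡ W (mod 10)] from column 1 (S=5, J=1, carry-in 0, digits 1,5 already taken and all letters distinct): W must equal 6 ⇒ W=6.
Step 4. [col 2: B + O ≡ J (mod 10)] column 2 (B + O ≡ J (mod 10), carry-in 0) doesn't pin B yet; pick B=7 and continue. So B=7.
Step 5. [col 2: B + O ≡ J (mod 10)] column 2 reads B+O+carry(0)=J with B=7, J=1; with digits 1,5,6,7 already taken and all letters distinct, the only value for O is 4 ⇒ O=4.
Step 6. [col 3: X + W ≡ B (mod 10)] column 3: given W=6, B=7, carry-in 1, and digits 1,4,5,6,7 already taken and all letters distinct, X+W≡B (mod 10) forces X=0 ⇒ X=0.
Step 7. [col 4: G + J ≡ V (mod 10)] no forcing yet in column 4 (carry-in 0); V=9 is free and consistent — try it. So V=9.
Step 8. [col 4: G + J ≡ V (mod 10)] from column 4 (J=1, V=9, carry-in 0, digits 0,1,4,5,6,7,9 already taken and all letters distinct): G must equal 8. So G=8.
Step 9. [col 6: W + W ≡ E (mod 10)] in column 6 we have W+W≡E with carry-in 1; given W=6 and digits 0,1,4,5,6,7,8,9 already taken and all letters distinct, that pins E to 3 ⇒ E=3.

Answer: B=7, E=3, G=8, J=1, O=4, S=5, V=9, W=6, X=0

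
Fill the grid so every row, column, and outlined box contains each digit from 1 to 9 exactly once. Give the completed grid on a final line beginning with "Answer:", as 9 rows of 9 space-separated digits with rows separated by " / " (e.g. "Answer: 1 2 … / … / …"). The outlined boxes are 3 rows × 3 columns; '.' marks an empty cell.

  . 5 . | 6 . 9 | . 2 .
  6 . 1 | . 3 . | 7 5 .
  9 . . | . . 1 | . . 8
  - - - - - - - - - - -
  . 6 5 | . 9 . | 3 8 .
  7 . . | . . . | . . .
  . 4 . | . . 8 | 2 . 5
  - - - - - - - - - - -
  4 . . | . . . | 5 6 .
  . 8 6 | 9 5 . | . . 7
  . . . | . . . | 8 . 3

Step 1. [r5c7∈{1,4,6,9}] across col 7, 9 lands solely at r5c7. So r5c7=9.
Step 2. [r2c2∈{2}] r2c2's peers cover all but 2. So r2c2=2.
Step 3. [r2c6∈{4}] r2c6's peers cover all but 4. So r2c6=4.
Step 4. [r7c9∈{1,2,9}] 2 has one home in col 9: r7c9 ⇒ r7c9=2.
Step 5. [r6c5∈{1,6,7}] row 6 places 6 nowhere but r6c5. So r6c5=6.
Step 6. [r9c8∈{1,4,9}] r9c8 is the only open cell in col 8 admitting 9, so r9c8=9.
Step 7. [r7c2∈{1,3,7,9}] r7c2 is the only open cell in col 2 admitting 9 ⇒ r7c2=9.
Step 8. [r3c8∈{3,4}] across col 8, 3 lands solely at r3c8, so r3c8=3.
Step 9. [r5c2∈{1,3}] r5c2 is the only open cell in col 2 admitting 3, so r5c2=3.
Step 10. [r3c2∈{7}] r3c2 is down to just 7 ⇒ r3c2=7.
Step 11. [r6c1∈{1}] r6c1 is down to just 1, so r6c1=1.
Step 12. [r4c1∈{2}] r4c1's peers cover all but 2, so r4c1=2.
Step 13. [r8c6∈{2,3}] r8c6 is the only open cell in row 8 admitting 2. So r8c6=2.
Step 14. [r4c6∈{7}] r4c6 has the single candidate 7, so r4c6=7.
Step 15. [r1c5∈{7,8}] across row 1, 7 lands solely at r1c5 ⇒ r1c5=7.
Step 16. [r9c2∈{1}] r9c2 is down to just 1 ⇒ r9c2=1.
Step 17. [r5c9∈{1,4,6}] across row 5, 6 lands solely at r5c9, so r5c9=6.
Step 18. [r8c1∈{3}] nothing but 3 survives at r8c1 ⇒ r8c1=3.
Step 19. [r9c5∈{4}] only 4 remains possible at r9c5, so r9c5=4.
Step 20. [r3c4∈{2,5}] in row 3, 5 fits only at r3c4 ⇒ r3c4=5.
Step 21. [r5c4∈{1,2,4}] col 4 places 2 nowhere but r5c4. So r5c4=2.
Step 22. [r5c5∈{1}] only 1 remains possible at r5c5 ⇒ r5c5=1.
Step 23. [r7c4∈{1,3,7,8}] r7c4 is the only open cell in row 7 admitting 1, so r7c4=1.
Step 24. [r5c8∈{4}] only 4 remains possible at r5c8. So r5c8=4.
Step 25. [r1c9∈{1,4}] col 9 places 4 nowhere but r1c9. So r1c9=4.
Step 26. [r8c7∈{1,4}] 4 has one home in row 8: r8c7. So r8c7=4.
Step 27. [r5c3∈{8}] r5c3's peers cover all but 8 ⇒ r5c3=8.
Step 28. [r9c4∈{7}] r9c4 has the single candidate 7, so r9c4=7.
Step 29. [r2c9∈{9}] r2c9's peers cover all but 9. So r2c9=9.
Step 30. [r9c1∈{5}] only 5 remains possible at r9c1 ⇒ r9c1=5.
Step 31. [r9c6∈{6}] r9c6 has the single candidate 6 ⇒ r9c6=6.
Step 32. [r4c9∈{1}] r4c9's peers cover all but 1 ⇒ r4c9=1.
Step 33. [r7c5∈{8}] nothing but 8 survives at r7c5 ⇒ r7c5=8.
Step 34. [r6c3∈{9}] r6c3 is down to just 9 ⇒ r6c3=9.
Step 35. [r1c3∈{3}] r1c3 is down to just 3 ⇒ r1c3=3.
Step 36. [r1c1∈{8}] r1c1's peers cover all but 8. So r1c1=8.
Step 37. [r6c8∈{7}] r6c8's peers cover all but 7. So r6c8=7.
Step 38. [r7c3∈{7}] r7c3 is down to just 7, so r7c3=7.
Step 39. [r7c6∈{3}] r7c6 is down to just 3, so r7c6=3.
Step 40. [r5c6∈{5}] r5c6 is down to just 5. So r5c6=5.
Step 41. [r3c5∈{2}] r3c5's peers cover all but 2 ⇒ r3c5=2.
Step 42. [r1c7∈{1}] r1c7 has the single candidate 1 ⇒ r1c7=1.
Step 43. [r8c8∈{1}] r8c8 has the single candidate 1, so r8c8=1.
Step 44. [r4c4∈{4}] r4c4's peers cover all but 4, so r4c4=4.
Step 45. [r6c4∈{3}] nothing but 3 survives at r6c4, so r6c4=3.
Step 46. [r3c3∈{4}] nothing but 4 survives at r3c3 ⇒ r3c3=4.
Step 47. [r9c3∈{2}] r9c3 has the single candidate 2 ⇒ r9c3=2.
Step 48. [r2c4∈{8}] r2c4's peers cover all but 8 ⇒ r2c4=8.
Step 49. [r3c7∈{6}] r3c7 has the single candidate 6, so r3c7=6.

Answer: 8 5 3 6 7 9 1 2 4 / 6 2 1 8 3 4 7 5 9 / 9 7 4 5 2 1 6 3 8 / 2 6 5 4 9 7 3 8 1 / 7 3 8 2 1 5 9 4 6 / 1 4 9 3 6 8 2 7 5 / 4 9 7 1 8 3 5 6 2 / 3 8 6 9 5 2 4 1 7 / 5 1 2 7 4 6 8 9 3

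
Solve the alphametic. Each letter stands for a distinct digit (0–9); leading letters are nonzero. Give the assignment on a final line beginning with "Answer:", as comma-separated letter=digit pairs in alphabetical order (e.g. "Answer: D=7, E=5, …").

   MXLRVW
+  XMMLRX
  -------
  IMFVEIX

Step 1. [I] I is the leading digit of a 7-digit sum of two 6-digit numbers; the final carry is exactly 1, so I=1.
Step 2. [col 1: W + X ≡ X (mod 10)] in column 1 we have W+X≡X with carry-in 0; given nothing yet and digits 1 already taken and all letters distinct, that pins W to 0 ⇒ W=0.
Step 3. [col 1: W + X ≡ X (mod 10)] no forcing yet in column 1 (carry-in 0); X=9 is free and consistent — try it, so X=9.
Step 4. [col 2: V + R ≡ I (mod 10)] no forcing yet in column 2 (carry-in 0); R=5 is free and consistent — try it ⇒ R=5.
Step 5. [col 2: V + R ≡ I (mod 10)] from column 2 (R=5, I=1, carry-in 0, digits 0,1,5,9 already taken and all letters distinct): V must equal 6 ⇒ V=6.
Step 6. [col 3: R + L ≡ E (mod 10)] column 3 (R + L ≡ E (mod 10), carry-in 1) doesn't pin E yet; pick E=8 and continue ⇒ E=8.
Step 7. [col 3: R + L ≡ E (mod 10)] in column 3 we have R+L≡E with carry-in 1; given R=5, E=8 and digits 0,1,5,6,8,9 already taken and all letters distinct, that pins L to 2, so L=2.
Step 8. [col 4: L + M ≡ V (mod 10)] from column 4 (L=2, V=6, carry-in 0, digits 0,1,2,5,6,8,9 already taken and all letters distinct): M must equal 4 ⇒ M=4.
Step 9. [col 5: X + M ≡ F (mod 10)] in column 5 we have X+M≡F with carry-in 0; given X=9, M=4 and digits 0,1,2,4,5,6,8,9 already taken and all letters distinct, that pins F to 3 ⇒ F=3.

Answer: E=8, F=3, I=1, L=2, M=4, R=5, V=6, W=0, X=9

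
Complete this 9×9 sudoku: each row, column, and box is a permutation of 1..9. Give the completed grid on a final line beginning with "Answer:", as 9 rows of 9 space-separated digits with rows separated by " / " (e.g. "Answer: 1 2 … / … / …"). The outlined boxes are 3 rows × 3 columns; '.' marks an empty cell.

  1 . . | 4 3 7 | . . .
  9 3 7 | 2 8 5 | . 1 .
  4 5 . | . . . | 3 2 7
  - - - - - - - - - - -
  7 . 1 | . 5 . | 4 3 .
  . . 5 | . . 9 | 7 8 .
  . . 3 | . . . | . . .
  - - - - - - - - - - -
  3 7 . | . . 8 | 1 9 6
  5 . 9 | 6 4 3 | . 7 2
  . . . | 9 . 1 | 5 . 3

Step 1. [r6c7∈{2,6,9}] in col 7, 2 fits only at r6c7. So r6c7=2.
Step 2. [r6c8∈{5,6}] in box 6, 6 fits only at r6c8, so r6c8=6.
Step 3. [r1c9∈{5,8,9}] in col 9, 8 fits only at r1c9 ⇒ r1c9=8.
Step 4. [r5c2∈{2,4,6}] 4 has one home in row 5: r5c2 ⇒ r5c2=4.
Step 5. [r6c1∈{8}] r6c1 is down to just 8, so r6c1=8.
Step 6. [r5c9∈{1}] r5c9 has the single candidate 1, so r5c9=1.
Step 7. [r3c6∈{6}] r3c6 has the single candidate 6, so r3c6=6.
Step 8. [r4c2∈{2,6,9}] in row 4, 6 fits only at r4c2, so r4c2=6.
Step 9. [r7c5∈{2}] only 2 remains possible at r7c5, so r7c5=2.
Step 10. [r1c3∈{2,6}] across box 1, 6 lands solely at r1c3 ⇒ r1c3=6.
Step 11. [r9c3∈{2,4,8}] 2 has one home in col 3: r9c3, so r9c3=2.
Step 12. [r6c4∈{1,7}] across col 4, 7 lands solely at r6c4, so r6c4=7.
Step 13. [r8c2∈{1,8}] 1 has one home in row 8: r8c2 ⇒ r8c2=1.
Step 14. [r3c5∈{1,9}] across row 3, 9 lands solely at r3c5 ⇒ r3c5=9.
Step 15. [r4c9∈{9}] r4c9 has the single candidate 9 ⇒ r4c9=9.
Step 16. [r4c6∈{2}] r4c6 is down to just 2 ⇒ r4c6=2.
Step 17. [r6c6∈{4}] r6c6 has the single candidate 4 ⇒ r6c6=4.
Step 18. [r9c5∈{7}] r9c5 is down to just 7. So r9c5=7.
Step 19. [r6c9∈{5}] r6c9 has the single candidate 5 ⇒ r6c9=5.
Step 20. [r3c3∈{8}] r3c3 has the single candidate 8, so r3c3=8.
Step 21. [r2c7∈{6}] nothing but 6 survives at r2c7 ⇒ r2c7=6.
Step 22. [r8c7∈{8}] nothing but 8 survives at r8c7 ⇒ r8c7=8.
Step 23. [r5c5∈{6}] only 6 remains possible at r5c5, so r5c5=6.
Step 24. [r2c9∈{4}] nothing but 4 survives at r2c9. So r2c9=4.
Step 25. [r9c1∈{6}] only 6 remains possible at r9c1 ⇒ r9c1=6.
Step 26. [r7c4∈{5}] r7c4 is down to just 5. So r7c4=5.
Step 27. [r5c4∈{3}] only 3 remains possible at r5c4. So r5c4=3.
Step 28. [r9c2∈{8}] nothing but 8 survives at r9c2, so r9c2=8.
Step 29. [r1c7∈{9}] only 9 remains possible at r1c7 ⇒ r1c7=9.
Step 30. [r1c8∈{5}] r1c8's peers cover all but 5. So r1c8=5.
Step 31. [r9c8∈{4}] only 4 remains possible at r9c8 ⇒ r9c8=4.
Step 32. [r6c5∈{1}] only 1 remains possible at r6c5. So r6c5=1.
Step 33. [r3c4∈{1}] r3c4 is down to just 1 ⇒ r3c4=1.
Step 34. [r5c1∈{2}] only 2 remains possible at r5c1. So r5c1=2.
Step 35. [r1c2∈{2}] r1c2 has the single candidate 2 ⇒ r1c2=2.
Step 36. [r6c2∈{9}] r6c2 has the single candidate 9 ⇒ r6c2=9.
Step 37. [r7c3∈{4}] r7c3's peers cover all but 4 ⇒ r7c3=4.
Step 38. [r4c4∈{8}] nothing but 8 survives at r4c4. So r4c4=8.

Answer: 1 2 6 4 3 7 9 5 8 / 9 3 7 2 8 5 6 1 4 / 4 5 8 1 9 6 3 2 7 / 7 6 1 8 5 2 4 3 9 / 2 4 5 3 6 9 7 8 1 / 8 9 3 7 1 4 2 6 5 / 3 7 4 5 2 8 1 9 6 / 5 1 9 6 4 3 8 7 2 / 6 8 2 9 7 1 5 4 3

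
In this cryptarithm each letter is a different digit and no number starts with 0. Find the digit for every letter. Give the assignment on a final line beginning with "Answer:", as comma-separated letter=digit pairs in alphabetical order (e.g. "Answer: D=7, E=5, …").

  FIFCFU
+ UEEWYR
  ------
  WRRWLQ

Step 1. [col 1: U + R ≡ Q (mod 10)] no forcing yet in column 1 (carry-in 0); Q=6 is free and consistent — try it. So Q=6.
Step 2. [col 1: U + R ≡ Q (mod 10)] column 1 (U + R ≡ Q (mod 10), carry-in 0) doesn't pin U yet; pick U=5 and continue, so U=5.
Step 3. [col 1: U + R ≡ Q (mod 10)] column 1 reads U+R+carry(0)=Q with U=5, Q=6; with digits 5,6 already taken and all letters distinct, the only value for R is 1, so R=1.
Step 4. [col 2: F + Y ≡ L (mod 10)] no forcing yet in column 2 (carry-in 0); L=7 is free and consistent — try it ⇒ L=7.
Step 5. [col 2: F + Y ≡ L (mod 10)] no forcing yet in column 2 (carry-in 0); F=3 is free and consistent — try it, so F=3.
Step 6. [col 2: F + Y ≡ L (mod 10)] column 2 reads F+Y+carry(0)=L with F=3, L=7; with digits 1,3,5,6,7 already taken and all letters distinct, the only value for Y is 4 ⇒ Y=4.
Step 7. [col 3: C + W ≡ W (mod 10)] in column 3 we have C+W≡W with carry-in 0; given nothing yet and digits 1,3,4,5,6,7 already taken and all letters distinct, that pins C to 0. So C=0.
Step 8. [col 3: C + W ≡ W (mod 10)] column 3 (C + W ≡ W (mod 10), carry-in 0) doesn't pin W yet; pick W=9 and continue, so W=9.
Step 9. [col 4: F + E ≡ R (mod 10)] column 4: given F=3, R=1, carry-in 0, and digits 0,1,3,4,5,6,7,9 already taken and all letters distinct, F+E≡R (mod 10) forces E=8 ⇒ E=8.
Step 10. [col 5: I + E ≡ R (mod 10)] column 5 reads I+E+carry(1)=R with E=8, R=1; with digits 0,1,3,4,5,6,7,8,9 already taken and all letters distinct, the only value for I is 2. So I=2.

Answer: C=0, E=8, F=3, I=2, L=7, Q=6, R=1, U=5, W=9, Y=4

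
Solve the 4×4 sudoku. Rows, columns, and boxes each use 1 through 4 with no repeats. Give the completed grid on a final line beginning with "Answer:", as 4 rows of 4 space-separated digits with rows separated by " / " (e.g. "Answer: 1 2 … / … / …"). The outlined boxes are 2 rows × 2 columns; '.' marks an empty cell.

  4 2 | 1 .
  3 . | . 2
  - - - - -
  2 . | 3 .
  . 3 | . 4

Step 1. [r2c2∈{1}] r2c2's peers cover all but 1 ⇒ r2c2=1.
Step 2. [r4c3∈{2}] r4c3 has the single candidate 2. So r4c3=2.
Step 3. [r2c3∈{4}] r2c3's peers cover all but 4 ⇒ r2c3=4.
Step 4. [r3c4∈{1}] only 1 remains possible at r3c4. So r3c4=1.
Step 5. [r1c4∈{3}] nothing but 3 survives at r1c4. So r1c4=3.
Step 6. [r3c2∈{4}] only 4 remains possible at r3c2. So r3c2=4.
Step 7. [r4c1∈{1}] only 1 remains possible at r4c1. So r4c1=1.

Answer: 4 2 1 3 / 3 1 4 2 / 2 4 3 1 / 1 3 2 4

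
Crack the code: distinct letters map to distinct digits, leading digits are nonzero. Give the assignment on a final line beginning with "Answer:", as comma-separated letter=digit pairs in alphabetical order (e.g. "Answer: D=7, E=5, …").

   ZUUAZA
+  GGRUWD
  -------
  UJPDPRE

Step 1. [col 1: A + D ≡ E (mod 10)] D=3 is one option consistent with column 1 (A + D ≡ E (mod 10), carry-in 0) — take it. So D=3.
Step 2. [U] adding two 6-digit numbers gives at most 6+1 digits, and here it does — U is that final carry and must be 1 ⇒ U=1.
Step 3. [col 1: A + D ≡ E (mod 10)] E=0 is one option consistent with column 1 (A + D ≡ E (mod 10), carry-in 0) — take it. So E=0.
Step 4. [col 1: A + D ≡ E (mod 10)] column 1: given D=3, E=0, carry-in 0, and digits 0,1,3 already taken and all letters distinct, A+D≡E (mod 10) forces A=7. So A=7.
Step 5. [col 2: Z + W ≡ R (mod 10)] no forcing yet in column 2 (carry-in 1); W=5 is free and consistent — try it ⇒ W=5.
Step 6. [col 2: Z + W ≡ R (mod 10)] no forcing yet in column 2 (carry-in 1); R=2 is free and consistent — try it ⇒ R=2.
Step 7. [col 2: Z + W ≡ R (mod 10)] in column 2 we have Z+W≡R with carry-in 1; given W=5, R=2 and digits 0,1,2,3,5,7 already taken and all letters distinct, that pins Z to 6 ⇒ Z=6.
Step 8. [col 3: A + U ≡ P (mod 10)] column 3: given A=7, U=1, carry-in 1, and digits 0,1,2,3,5,6,7 already taken and all letters distinct, A+U≡P (mod 10) forces P=9, so P=9.
Step 9. [col 5: U + G ≡ P (mod 10)] column 5: given U=1, P=9, carry-in 0, and digits 0,1,2,3,5,6,7,9 already taken and all letters distinct, U+G≡P (mod 10) forces G=8 ⇒ G=8.
Step 10. [col 6: Z + G ≡ J (mod 10)] in column 6 we have Z+G≡J with carry-in 0; given Z=6, G=8 and digits 0,1,2,3,5,6,7,8,9 already taken and all letters distinct, that pins J to 4, so J=4.

Answer: A=7, D=3, E=0, G=8, J=4, P=9, R=2, U=1, W=5, Z=6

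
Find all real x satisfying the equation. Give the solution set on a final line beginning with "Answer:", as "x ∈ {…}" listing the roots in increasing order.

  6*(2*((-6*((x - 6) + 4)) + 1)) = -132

Step 1. [6*(2*((-6*((x - 6) + 4)) + 1)) = -132] LHS = 6·(…); ÷6 both sides ⇒ div: 2*((-6*((x - 6) + 4)) + 1) = -22.
Step 2. [2*((-6*((x - 6) + 4)) + 1) = -22] 2 out front; divide by 2 ⇒ div: (-6*((x - 6) + 4)) + 1 = -11.
Step 3. [(-6*((x - 6) + 4)) + 1 = -11] +1 is outermost — subtract 1 both sides ⇒ sub: -6*((x - 6) + 4) = -12.
Step 4. [-6*((x - 6) + 4) = -12] divide by the outer -6 ⇒ div: (x - 6) + 4 = 2.
Step 5. [(x - 6) + 4 = 2] +4 is outermost — subtract 4 both sides, so sub: x - 6 = -2.
Step 6. [x - 6 = -2] the outer -6 inverts by adding 6, so sub: x = 4.

Answer: x ∈ {4}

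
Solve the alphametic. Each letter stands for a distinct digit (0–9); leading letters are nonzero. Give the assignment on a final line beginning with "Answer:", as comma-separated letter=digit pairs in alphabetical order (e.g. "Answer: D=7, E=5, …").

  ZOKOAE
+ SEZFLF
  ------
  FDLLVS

Step 1. [col 1: E + F ≡ S (mod 10)] several values work for E in column 1 (E + F ≡ S (mod 10), carry-in 0); try E=8, so E=8.
Step 2. [col 1: E + F ≡ S (mod 10)] several values work for F in column 1 (E + F ≡ S (mod 10), carry-in 0); try F=5 ⇒ F=5.
Step 3. [col 1: E + F ≡ S (mod 10)] column 1: given E=8, F=5, carry-in 0, and digits 5,8 already taken and all letters distinct, E+F≡S (mod 10) forces S=3. So S=3.
Step 4. [col 2: A + L ≡ V (mod 10)] several values work for V in column 2 (A + L ≡ V (mod 10), carry-in 1); try V=7 ⇒ V=7.
Step 5. [col 2: A + L ≡ V (mod 10)] column 2 (A + L ≡ V (mod 10), carry-in 1) doesn't pin L yet; pick L=6 and continue, so L=6.
Step 6. [col 2: A + L ≡ V (mod 10)] column 2 reads A+L+carry(1)=V with L=6, V=7; with digits 3,5,6,7,8 already taken and all letters distinct, the only value for A is 0 ⇒ A=0.
Step 7. [col 3: O + F ≡ L (mod 10)] from column 3 (F=5, L=6, carry-in 0, digits 0,3,5,6,7,8 already taken and all letters distinct): O must equal 1. So O=1.
Step 8. [col 4: K + Z ≡ L (mod 10)] no forcing yet in column 4 (carry-in 0); Z=2 is free and consistent — try it, so Z=2.
Step 9. [col 4: K + Z ≡ L (mod 10)] from column 4 (Z=2, L=6, carry-in 0, digits 0,1,2,3,5,6,7,8 already taken and all letters distinct): K must equal 4. So K=4.
Step 10. [col 5: O + E ≡ D (mod 10)] column 5: given O=1, E=8, carry-in 0, and digits 0,1,2,3,4,5,6,7,8 already taken and all letters distinct, O+E≡D (mod 10) forces D=9 ⇒ D=9.

Answer: A=0, D=9, E=8, F=5, K=4, L=6, O=1, S=3, V=7, Z=2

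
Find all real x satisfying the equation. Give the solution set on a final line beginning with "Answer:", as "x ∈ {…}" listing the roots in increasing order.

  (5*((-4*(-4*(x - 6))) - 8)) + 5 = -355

Step 1. [(5*((-4*(-4*(x - 6))) - 8)) + 5 = -355] common factor 5 (LHS and -355) — divide through. So factor: ((-4*(-4*(x - 6))) - 8) + 1 = -71.
Step 2. [((-4*(-4*(x - 6))) - 8) + 1 = -71] peel the +1: subtract 1 from each side. So sub: (-4*(-4*(x - 6))) - 8 = -72.
Step 3. [(-4*(-4*(x - 6))) - 8 = -72] -4 divides every term; factor it out. So factor: (-4*(x - 6)) + 2 = 18.
Step 4. [(-4*(x - 6)) + 2 = 18] 2 comes off first (subtract 2), so sub: -4*(x - 6) = 16.
Step 5. [-4*(x - 6) = 16] divide by the outer -4. So div: x - 6 = -4.
Step 6. [x - 6 = -4] add 6: x sits inside (… - 6), so sub: x = 2.

Answer: x ∈ {2}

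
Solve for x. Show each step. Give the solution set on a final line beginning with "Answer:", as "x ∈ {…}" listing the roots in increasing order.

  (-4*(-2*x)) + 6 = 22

Step 1. [(-4*(-2*x)) + 6 = 22] the outer +6 inverts by subtracting 6 ⇒ sub: -4*(-2*x) = 16.
Step 2. [-4*(-2*x) = 16] -4·(inner) — divide through by -4, so div: -2*x = -4.
Step 3. [-2*x = -4] leading coefficient -2: divide by -2 ⇒ div: x = 2.

Answer: x ∈ {2}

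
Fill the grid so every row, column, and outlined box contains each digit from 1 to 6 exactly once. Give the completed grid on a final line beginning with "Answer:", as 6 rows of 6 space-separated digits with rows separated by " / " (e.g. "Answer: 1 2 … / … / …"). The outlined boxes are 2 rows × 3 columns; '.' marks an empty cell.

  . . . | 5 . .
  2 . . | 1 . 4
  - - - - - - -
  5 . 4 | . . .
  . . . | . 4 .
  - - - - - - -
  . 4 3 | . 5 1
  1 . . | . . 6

Step 1. [r3c5∈{1,2,3,6}] 1 has one home in col 5: r3c5 ⇒ r3c5=1.
Step 2. [r5c4∈{2}] r5c4's peers cover all but 2. So r5c4=2.
Step 3. [r6c5∈{3}] r6c5's peers cover all but 3, so r6c5=3.
Step 4. [r2c2∈{3,5,6}] 3 has one home in row 2: r2c2. So r2c2=3.
Step 5. [r4c1∈{3,6}] 3 has one home in col 1: r4c1 ⇒ r4c1=3.
Step 6. [r4c4∈{6}] r4c4's peers cover all but 6. So r4c4=6.
Step 7. [r2c3∈{5,6}] across row 2, 5 lands solely at r2c3, so r2c3=5.
Step 8. [r1c3∈{1,6}] in col 3, 6 fits only at r1c3. So r1c3=6.
Step 9. [r1c6∈{2,3}] in row 1, 3 fits only at r1c6, so r1c6=3.
Step 10. [r4c3∈{1,2}] 1 has one home in col 3: r4c3, so r4c3=1.
Step 11. [r4c2∈{2}] r4c2 has the single candidate 2. So r4c2=2.
Step 12. [r3c2∈{6}] only 6 remains possible at r3c2 ⇒ r3c2=6.
Step 13. [r5c1∈{6}] r5c1's peers cover all but 6, so r5c1=6.
Step 14. [r3c4∈{3}] r3c4 is down to just 3, so r3c4=3.
Step 15. [r6c4∈{4}] r6c4's peers cover all but 4. So r6c4=4.
Step 16. [r4c6∈{5}] nothing but 5 survives at r4c6 ⇒ r4c6=5.
Step 17. [r1c5∈{2}] only 2 remains possible at r1c5 ⇒ r1c5=2.
Step 18. [r6c2∈{5}] r6c2 is down to just 5. So r6c2=5.
Step 19. [r2c5∈{6}] r2c5 is down to just 6, so r2c5=6.
Step 20. [r6c3∈{2}] r6c3 is down to just 2, so r6c3=2.
Step 21. [r1c2∈{1}] nothing but 1 survives at r1c2 ⇒ r1c2=1.
Step 22. [r1c1∈{4}] r1c1 is down to just 4 ⇒ r1c1=4.
Step 23. [r3c6∈{2}] nothing but 2 survives at r3c6, so r3c6=2.

Answer: 4 1 6 5 2 3 / 2 3 5 1 6 4 / 5 6 4 3 1 2 / 3 2 1 6 4 5 / 6 4 3 2 5 1 / 1 5 2 4 3 6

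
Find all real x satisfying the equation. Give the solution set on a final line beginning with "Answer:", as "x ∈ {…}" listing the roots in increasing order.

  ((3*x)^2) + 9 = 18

Step 1. [((3*x)^2) + 9 = 18] +9 is outermost — subtract 9 both sides ⇒ sub: (3*x)^2 = 9.
Step 2. [(3*x)^2 = 9] LHS squared, RHS 9 ≥ 0: apply √ (±). So sqrt: 3*x = 3 or -3.
Step 3. [3*x = 3 or -3] 3 out front; divide by 3 ⇒ div: x = 1 or -1.

Answer: x ∈ {-1, 1}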